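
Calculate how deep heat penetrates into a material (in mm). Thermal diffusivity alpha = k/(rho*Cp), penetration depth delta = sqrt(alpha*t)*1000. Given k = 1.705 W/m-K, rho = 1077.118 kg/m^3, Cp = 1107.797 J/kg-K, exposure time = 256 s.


alpha = 1.705 / (1077.118 * 1107.797) = 1.4289e-06 m^2/s
alpha * t = 0.00036580
delta = sqrt(0.00036580) * 1000 = 19.126 mm

19.126 mm


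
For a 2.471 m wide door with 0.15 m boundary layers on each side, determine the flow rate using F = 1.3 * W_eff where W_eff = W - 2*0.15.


W_eff = 2.471 - 0.30 = 2.171 m
F = 1.3 * 2.171 = 2.8223 persons/s

2.8223 persons/s


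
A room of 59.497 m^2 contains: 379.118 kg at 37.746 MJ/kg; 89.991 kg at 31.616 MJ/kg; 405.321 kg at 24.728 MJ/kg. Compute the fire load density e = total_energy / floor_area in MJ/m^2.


Total energy = 379.118*37.746 + 89.991*31.616 + 405.321*24.728
= 14310.19 + 2845.155 + 10022.78
= 27178.12 MJ
e = 27178.12 / 59.497 = 456.80 MJ/m^2

456.80 MJ/m^2


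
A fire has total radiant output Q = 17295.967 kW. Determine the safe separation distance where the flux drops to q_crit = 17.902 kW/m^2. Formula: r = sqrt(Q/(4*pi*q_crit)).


4*pi*q_crit = 224.96
Q/(4*pi*q_crit) = 76.884
r = sqrt(76.884) = 8.7683 m

8.7683 m


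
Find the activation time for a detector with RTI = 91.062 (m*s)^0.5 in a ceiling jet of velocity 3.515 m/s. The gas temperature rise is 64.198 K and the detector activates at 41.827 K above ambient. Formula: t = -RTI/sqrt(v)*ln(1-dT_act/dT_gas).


dT_act/dT_gas = 0.65153
ln(1 - 0.65153) = -1.0542
t = -91.062 / sqrt(3.515) * -1.0542 = 51.204 s

51.204 s


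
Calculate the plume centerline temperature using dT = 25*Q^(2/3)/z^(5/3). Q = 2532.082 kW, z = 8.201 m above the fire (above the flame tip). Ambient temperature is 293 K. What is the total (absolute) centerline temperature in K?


Q^(2/3) = 185.77
z^(5/3) = 33.351
dT = 25 * 185.77 / 33.351 = 139.26 K
T = 293 + 139.26 = 432.26 K

432.26 K


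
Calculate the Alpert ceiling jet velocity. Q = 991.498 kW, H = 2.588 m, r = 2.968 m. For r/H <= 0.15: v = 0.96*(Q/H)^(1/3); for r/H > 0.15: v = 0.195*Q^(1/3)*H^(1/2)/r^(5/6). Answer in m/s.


r/H = 2.968 / 2.588 = 1.1468
r/H > 0.15, so v = 0.195*Q^(1/3)*H^(1/2)/r^(5/6)
Q^(1/3) = 9.9716
H^(1/2) = 1.6087
r^(5/6) = 2.4758
v = 0.195 * 9.9716 * 1.6087 / 2.4758 = 1.2635 m/s

1.2635 m/s


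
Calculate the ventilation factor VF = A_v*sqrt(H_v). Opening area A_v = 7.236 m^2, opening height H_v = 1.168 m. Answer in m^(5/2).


sqrt(H_v) = 1.0807
VF = 7.236 * 1.0807 = 7.8202 m^(5/2)

7.8202 m^(5/2)


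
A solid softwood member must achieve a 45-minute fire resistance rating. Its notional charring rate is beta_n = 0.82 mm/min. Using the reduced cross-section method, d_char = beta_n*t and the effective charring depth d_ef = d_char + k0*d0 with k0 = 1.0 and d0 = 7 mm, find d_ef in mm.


d_char = 0.82 * 45 = 36.9 mm
d_ef = 36.9 + 1.0*7 = 43.9 mm

43.9 mm


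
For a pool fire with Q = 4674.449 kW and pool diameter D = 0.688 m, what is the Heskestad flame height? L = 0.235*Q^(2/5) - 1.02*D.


Q^(2/5) = 29.369
0.235 * Q^(2/5) = 6.9018
1.02 * D = 0.70176
L = 6.2000 m

6.2000 m


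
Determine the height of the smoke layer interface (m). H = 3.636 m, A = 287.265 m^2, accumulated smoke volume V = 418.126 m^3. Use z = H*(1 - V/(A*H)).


V/(A*H) = 0.40031
1 - 0.40031 = 0.59969
z = 3.636 * 0.59969 = 2.1805 m

2.1805 m


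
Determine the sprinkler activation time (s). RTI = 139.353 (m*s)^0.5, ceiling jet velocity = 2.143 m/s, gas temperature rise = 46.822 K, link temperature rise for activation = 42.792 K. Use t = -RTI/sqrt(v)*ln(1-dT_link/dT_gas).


dT_link/dT_gas = 0.91393
ln(1 - 0.91393) = -2.4526
t = -139.353 / sqrt(2.143) * -2.4526 = 233.47 s

233.47 s


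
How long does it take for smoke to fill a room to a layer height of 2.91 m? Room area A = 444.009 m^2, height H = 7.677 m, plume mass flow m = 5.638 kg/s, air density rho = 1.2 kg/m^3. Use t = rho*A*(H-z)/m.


H - z = 4.767 m
t = 1.2 * 444.009 * 4.767 / 5.638 = 450.50 s

450.50 s


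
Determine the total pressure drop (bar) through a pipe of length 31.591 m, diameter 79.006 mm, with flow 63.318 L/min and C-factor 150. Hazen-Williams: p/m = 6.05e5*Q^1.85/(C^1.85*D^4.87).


Q^1.85 = 2151.9
C^1.85 = 10611
D^4.87 = 1.7442e+09
p/m = 7.0341e-05 bar/m
p_total = 7.0341e-05 * 31.591 = 0.0022221 bar

0.0022221 bar


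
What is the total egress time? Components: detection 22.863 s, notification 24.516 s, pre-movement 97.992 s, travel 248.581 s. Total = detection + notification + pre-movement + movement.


Total = 22.863 + 24.516 + 97.992 + 248.581 = 393.952 s

393.952 s


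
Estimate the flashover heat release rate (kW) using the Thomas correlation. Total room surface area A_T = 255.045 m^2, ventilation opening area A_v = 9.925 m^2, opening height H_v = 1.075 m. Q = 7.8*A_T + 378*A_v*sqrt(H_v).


7.8*A_T = 1989.351
sqrt(H_v) = 1.0368
378*A_v*sqrt(H_v) = 3889.8
Q = 1989.351 + 3889.8 = 5879.1 kW

5879.1 kW


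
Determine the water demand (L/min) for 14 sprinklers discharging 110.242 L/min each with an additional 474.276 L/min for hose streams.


Sprinkler demand = 14 * 110.242 = 1543.388 L/min
Total = 1543.388 + 474.276 = 2017.664 L/min

2017.664 L/min


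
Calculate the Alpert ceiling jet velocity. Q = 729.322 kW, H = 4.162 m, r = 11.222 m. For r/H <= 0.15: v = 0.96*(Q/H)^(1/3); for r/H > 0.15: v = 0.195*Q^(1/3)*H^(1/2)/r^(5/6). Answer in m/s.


r/H = 11.222 / 4.162 = 2.6963
r/H > 0.15, so v = 0.195*Q^(1/3)*H^(1/2)/r^(5/6)
Q^(1/3) = 9.0013
H^(1/2) = 2.0401
r^(5/6) = 7.5000
v = 0.195 * 9.0013 * 2.0401 / 7.5000 = 0.47746 m/s

0.47746 m/s


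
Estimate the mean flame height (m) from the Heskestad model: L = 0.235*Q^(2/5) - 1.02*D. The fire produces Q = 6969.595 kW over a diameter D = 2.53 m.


Q^(2/5) = 34.457
0.235 * Q^(2/5) = 8.0975
1.02 * D = 2.5806
L = 5.5169 m

5.5169 m


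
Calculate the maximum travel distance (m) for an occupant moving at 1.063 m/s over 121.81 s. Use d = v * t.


d = 1.063 * 121.81 = 129.48 m

129.48 m


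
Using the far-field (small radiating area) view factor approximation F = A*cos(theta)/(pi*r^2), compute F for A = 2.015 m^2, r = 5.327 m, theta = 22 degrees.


cos(22 deg) = 0.92718
pi*r^2 = 89.149
F = 2.015 * 0.92718 / 89.149 = 0.020957

0.020957


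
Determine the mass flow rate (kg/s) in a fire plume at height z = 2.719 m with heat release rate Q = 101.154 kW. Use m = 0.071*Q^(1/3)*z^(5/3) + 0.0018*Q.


Q^(1/3) = 4.6594
z^(5/3) = 5.2968
First term = 0.071 * 4.6594 * 5.2968 = 1.7523
Second term = 0.0018 * 101.154 = 0.18208
m = 1.9343 kg/s

1.9343 kg/s


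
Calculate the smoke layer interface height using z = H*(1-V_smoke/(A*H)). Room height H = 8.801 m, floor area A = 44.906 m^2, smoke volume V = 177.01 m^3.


V/(A*H) = 0.44788
1 - 0.44788 = 0.55212
z = 8.801 * 0.55212 = 4.8592 m

4.8592 m


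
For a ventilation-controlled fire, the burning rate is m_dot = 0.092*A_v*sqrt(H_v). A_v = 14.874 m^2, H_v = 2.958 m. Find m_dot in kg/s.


sqrt(H_v) = 1.7199
m_dot = 0.092 * 14.874 * 1.7199 = 2.3535 kg/s

2.3535 kg/s


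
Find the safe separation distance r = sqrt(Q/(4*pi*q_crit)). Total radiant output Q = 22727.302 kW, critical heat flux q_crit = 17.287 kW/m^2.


4*pi*q_crit = 217.23
Q/(4*pi*q_crit) = 104.62
r = sqrt(104.62) = 10.228 m

10.228 m


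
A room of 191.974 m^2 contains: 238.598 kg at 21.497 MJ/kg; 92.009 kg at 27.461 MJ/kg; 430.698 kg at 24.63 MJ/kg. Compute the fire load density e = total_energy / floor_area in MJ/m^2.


Total energy = 238.598*21.497 + 92.009*27.461 + 430.698*24.63
= 5129.141 + 2526.659 + 10608.09
= 18263.89 MJ
e = 18263.89 / 191.974 = 95.137 MJ/m^2

95.137 MJ/m^2


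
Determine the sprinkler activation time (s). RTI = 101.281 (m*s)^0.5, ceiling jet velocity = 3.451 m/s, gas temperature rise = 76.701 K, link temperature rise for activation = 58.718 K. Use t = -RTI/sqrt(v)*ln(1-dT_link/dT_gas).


dT_link/dT_gas = 0.76554
ln(1 - 0.76554) = -1.4505
t = -101.281 / sqrt(3.451) * -1.4505 = 79.081 s

79.081 s


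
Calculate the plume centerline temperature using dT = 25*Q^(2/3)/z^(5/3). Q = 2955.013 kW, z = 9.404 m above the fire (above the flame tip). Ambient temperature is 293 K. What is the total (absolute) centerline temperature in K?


Q^(2/3) = 205.92
z^(5/3) = 41.897
dT = 25 * 205.92 / 41.897 = 122.87 K
T = 293 + 122.87 = 415.87 K

415.87 K


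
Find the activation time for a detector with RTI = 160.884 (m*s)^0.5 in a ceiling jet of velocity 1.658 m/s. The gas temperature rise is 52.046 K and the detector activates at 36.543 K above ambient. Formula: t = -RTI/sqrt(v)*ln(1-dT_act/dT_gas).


dT_act/dT_gas = 0.70213
ln(1 - 0.70213) = -1.2111
t = -160.884 / sqrt(1.658) * -1.2111 = 151.32 s

151.32 s


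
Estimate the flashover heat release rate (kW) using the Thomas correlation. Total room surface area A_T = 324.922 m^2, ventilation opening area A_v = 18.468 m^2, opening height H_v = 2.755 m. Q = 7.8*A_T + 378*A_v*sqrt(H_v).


7.8*A_T = 2534.4
sqrt(H_v) = 1.6598
378*A_v*sqrt(H_v) = 11587
Q = 2534.4 + 11587 = 14121 kW

14121 kW


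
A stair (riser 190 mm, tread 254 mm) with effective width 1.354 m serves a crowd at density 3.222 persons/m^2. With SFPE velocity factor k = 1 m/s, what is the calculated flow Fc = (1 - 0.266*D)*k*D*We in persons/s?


1 - 0.266*D = 1 - 0.266*3.222 = 0.14295
Fs = 0.14295 * 1 * 3.222 = 0.46058 persons/(s*m)
Fc = 0.46058 * 1.354 = 0.62362 persons/s

0.62362 persons/s


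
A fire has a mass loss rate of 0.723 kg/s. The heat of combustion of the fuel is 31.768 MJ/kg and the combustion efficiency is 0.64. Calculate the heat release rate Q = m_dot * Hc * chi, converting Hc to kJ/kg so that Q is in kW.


Hc = 31.768 MJ/kg = 31.768 * 1000 kJ/kg = 31768 kJ/kg
Q = 0.723 kg/s * 31768 kJ/kg * 0.64 = 14700 kW

14700 kW


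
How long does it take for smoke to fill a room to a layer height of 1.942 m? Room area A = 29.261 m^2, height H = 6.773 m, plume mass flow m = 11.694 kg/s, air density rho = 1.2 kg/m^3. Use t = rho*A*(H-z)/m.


H - z = 4.831 m
t = 1.2 * 29.261 * 4.831 / 11.694 = 14.506 s

14.506 s


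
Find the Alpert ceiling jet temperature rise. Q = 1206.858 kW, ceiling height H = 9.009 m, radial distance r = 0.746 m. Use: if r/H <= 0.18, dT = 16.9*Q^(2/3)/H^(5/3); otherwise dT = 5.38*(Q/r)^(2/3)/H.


r/H = 0.746 / 9.009 = 0.082806
r/H <= 0.18, so dT = 16.9*Q^(2/3)/H^(5/3)
Q^(2/3) = 113.35
H^(5/3) = 39.006
dT = 16.9 * 113.35 / 39.006 = 49.113 K

49.113 K


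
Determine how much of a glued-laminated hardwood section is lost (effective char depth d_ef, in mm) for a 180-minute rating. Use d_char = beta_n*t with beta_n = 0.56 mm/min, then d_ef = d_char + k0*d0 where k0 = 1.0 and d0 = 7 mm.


d_char = 0.56 * 180 = 100.8 mm
d_ef = 100.8 + 1.0*7 = 107.8 mm

107.8 mm


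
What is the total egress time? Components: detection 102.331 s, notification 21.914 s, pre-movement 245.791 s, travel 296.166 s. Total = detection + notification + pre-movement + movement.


Total = 102.331 + 21.914 + 245.791 + 296.166 = 666.202 s

666.202 s


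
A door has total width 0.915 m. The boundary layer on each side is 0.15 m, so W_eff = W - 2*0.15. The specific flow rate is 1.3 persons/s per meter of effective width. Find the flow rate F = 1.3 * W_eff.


W_eff = 0.915 - 0.30 = 0.615 m
F = 1.3 * 0.615 = 0.79950 persons/s

0.79950 persons/s


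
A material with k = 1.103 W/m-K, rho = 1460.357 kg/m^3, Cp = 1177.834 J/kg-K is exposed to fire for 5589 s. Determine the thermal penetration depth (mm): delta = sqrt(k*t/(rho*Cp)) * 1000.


alpha = 1.103 / (1460.357 * 1177.834) = 6.4126e-07 m^2/s
alpha * t = 0.0035840
delta = sqrt(0.0035840) * 1000 = 59.866 mm

59.866 mm


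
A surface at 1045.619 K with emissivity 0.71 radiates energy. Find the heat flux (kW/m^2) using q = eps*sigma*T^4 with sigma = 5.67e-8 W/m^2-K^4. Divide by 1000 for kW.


T^4 = 1.1953e+12
q = 0.71 * 5.67e-8 * 1.1953e+12 / 1000 = 48.121 kW/m^2

48.121 kW/m^2


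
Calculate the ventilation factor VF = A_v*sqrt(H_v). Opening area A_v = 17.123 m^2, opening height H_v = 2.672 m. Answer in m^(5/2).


sqrt(H_v) = 1.6346
VF = 17.123 * 1.6346 = 27.990 m^(5/2)

27.990 m^(5/2)


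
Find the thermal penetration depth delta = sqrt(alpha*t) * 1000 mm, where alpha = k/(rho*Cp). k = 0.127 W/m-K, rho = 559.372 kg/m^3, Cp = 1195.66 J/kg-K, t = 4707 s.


alpha = 0.127 / (559.372 * 1195.66) = 1.8989e-07 m^2/s
alpha * t = 0.00089380
delta = sqrt(0.00089380) * 1000 = 29.896 mm

29.896 mm


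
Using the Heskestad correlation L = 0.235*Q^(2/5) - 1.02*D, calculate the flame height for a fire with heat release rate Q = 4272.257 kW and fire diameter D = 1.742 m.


Q^(2/5) = 28.331
0.235 * Q^(2/5) = 6.6578
1.02 * D = 1.7768
L = 4.8810 m

4.8810 m


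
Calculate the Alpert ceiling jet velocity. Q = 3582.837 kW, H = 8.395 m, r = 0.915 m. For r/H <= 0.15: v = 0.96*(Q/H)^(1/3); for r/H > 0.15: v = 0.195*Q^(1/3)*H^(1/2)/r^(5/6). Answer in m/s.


r/H = 0.915 / 8.395 = 0.10899
r/H <= 0.15, so v = 0.96*(Q/H)^(1/3)
Q/H = 426.78
(Q/H)^(1/3) = 7.5290
v = 0.96 * 7.5290 = 7.2278 m/s

7.2278 m/s


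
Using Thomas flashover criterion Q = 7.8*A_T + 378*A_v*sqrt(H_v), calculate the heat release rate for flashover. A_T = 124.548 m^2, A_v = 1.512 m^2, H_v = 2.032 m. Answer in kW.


7.8*A_T = 971.47
sqrt(H_v) = 1.4255
378*A_v*sqrt(H_v) = 814.71
Q = 971.47 + 814.71 = 1786.2 kW

1786.2 kW


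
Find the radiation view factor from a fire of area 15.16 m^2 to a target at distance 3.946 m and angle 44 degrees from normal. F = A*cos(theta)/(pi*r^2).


cos(44 deg) = 0.71934
pi*r^2 = 48.917
F = 15.16 * 0.71934 / 48.917 = 0.22293

0.22293


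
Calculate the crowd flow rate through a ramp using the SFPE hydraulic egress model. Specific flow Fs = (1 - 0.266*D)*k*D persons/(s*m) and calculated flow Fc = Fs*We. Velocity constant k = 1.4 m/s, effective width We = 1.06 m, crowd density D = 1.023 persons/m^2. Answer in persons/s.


1 - 0.266*D = 1 - 0.266*1.023 = 0.72788
Fs = 0.72788 * 1.4 * 1.023 = 1.0425 persons/(s*m)
Fc = 1.0425 * 1.06 = 1.1050 persons/s

1.1050 persons/s


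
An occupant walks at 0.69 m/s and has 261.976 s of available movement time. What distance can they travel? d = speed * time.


d = 0.69 * 261.976 = 180.76 m

180.76 m


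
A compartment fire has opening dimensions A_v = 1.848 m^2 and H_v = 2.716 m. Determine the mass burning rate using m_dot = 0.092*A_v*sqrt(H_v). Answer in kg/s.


sqrt(H_v) = 1.6480
m_dot = 0.092 * 1.848 * 1.6480 = 0.28019 kg/s

0.28019 kg/s


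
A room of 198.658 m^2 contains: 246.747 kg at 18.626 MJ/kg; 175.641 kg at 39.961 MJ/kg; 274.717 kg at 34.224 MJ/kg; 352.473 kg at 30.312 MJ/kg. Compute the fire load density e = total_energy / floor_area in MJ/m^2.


Total energy = 246.747*18.626 + 175.641*39.961 + 274.717*34.224 + 352.473*30.312
= 4595.910 + 7018.790 + 9401.915 + 10684.16
= 31700.78 MJ
e = 31700.78 / 198.658 = 159.57 MJ/m^2

159.57 MJ/m^2


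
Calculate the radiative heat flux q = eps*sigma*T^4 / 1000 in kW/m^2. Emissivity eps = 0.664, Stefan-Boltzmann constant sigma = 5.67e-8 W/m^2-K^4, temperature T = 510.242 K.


T^4 = 6.7781e+10
q = 0.664 * 5.67e-8 * 6.7781e+10 / 1000 = 2.5519 kW/m^2

2.5519 kW/m^2


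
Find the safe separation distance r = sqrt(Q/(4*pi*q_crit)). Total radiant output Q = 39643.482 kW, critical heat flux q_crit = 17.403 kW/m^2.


4*pi*q_crit = 218.69
Q/(4*pi*q_crit) = 181.27
r = sqrt(181.27) = 13.464 m

13.464 m


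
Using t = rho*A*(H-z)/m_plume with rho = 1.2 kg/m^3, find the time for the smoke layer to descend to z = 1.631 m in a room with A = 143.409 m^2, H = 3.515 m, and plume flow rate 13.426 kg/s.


H - z = 1.884 m
t = 1.2 * 143.409 * 1.884 / 13.426 = 24.149 s

24.149 s


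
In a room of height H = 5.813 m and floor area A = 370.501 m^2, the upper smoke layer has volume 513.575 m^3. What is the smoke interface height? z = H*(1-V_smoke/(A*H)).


V/(A*H) = 0.23846
1 - 0.23846 = 0.76154
z = 5.813 * 0.76154 = 4.4268 m

4.4268 m


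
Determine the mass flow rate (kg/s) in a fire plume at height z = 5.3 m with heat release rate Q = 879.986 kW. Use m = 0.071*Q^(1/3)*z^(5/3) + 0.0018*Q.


Q^(1/3) = 9.5828
z^(5/3) = 16.111
First term = 0.071 * 9.5828 * 16.111 = 10.962
Second term = 0.0018 * 879.986 = 1.5840
m = 12.546 kg/s

12.546 kg/s


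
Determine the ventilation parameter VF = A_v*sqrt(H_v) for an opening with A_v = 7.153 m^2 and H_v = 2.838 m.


sqrt(H_v) = 1.6846
VF = 7.153 * 1.6846 = 12.050 m^(5/2)

12.050 m^(5/2)


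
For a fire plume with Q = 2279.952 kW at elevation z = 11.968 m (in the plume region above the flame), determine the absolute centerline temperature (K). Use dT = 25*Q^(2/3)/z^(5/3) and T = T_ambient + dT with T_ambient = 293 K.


Q^(2/3) = 173.23
z^(5/3) = 62.618
dT = 25 * 173.23 / 62.618 = 69.160 K
T = 293 + 69.160 = 362.16 K

362.16 K


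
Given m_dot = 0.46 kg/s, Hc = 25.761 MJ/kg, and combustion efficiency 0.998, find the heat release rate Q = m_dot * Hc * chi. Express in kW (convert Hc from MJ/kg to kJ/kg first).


Hc = 25.761 MJ/kg = 25.761 * 1000 kJ/kg = 25761 kJ/kg
Q = 0.46 kg/s * 25761 kJ/kg * 0.998 = 11826 kW

11826 kW


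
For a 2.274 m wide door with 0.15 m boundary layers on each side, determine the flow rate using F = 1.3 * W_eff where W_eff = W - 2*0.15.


W_eff = 2.274 - 0.30 = 1.974 m
F = 1.3 * 1.974 = 2.5662 persons/s

2.5662 persons/s


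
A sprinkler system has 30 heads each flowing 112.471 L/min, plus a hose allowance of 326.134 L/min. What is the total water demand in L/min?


Sprinkler demand = 30 * 112.471 = 3374.13 L/min
Total = 3374.13 + 326.134 = 3700.264 L/min

3700.264 L/min


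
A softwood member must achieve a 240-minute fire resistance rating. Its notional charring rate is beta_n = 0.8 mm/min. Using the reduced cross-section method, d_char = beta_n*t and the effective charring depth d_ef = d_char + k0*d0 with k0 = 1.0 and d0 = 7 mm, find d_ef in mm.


d_char = 0.8 * 240 = 192 mm
d_ef = 192 + 1.0*7 = 199 mm

199 mm


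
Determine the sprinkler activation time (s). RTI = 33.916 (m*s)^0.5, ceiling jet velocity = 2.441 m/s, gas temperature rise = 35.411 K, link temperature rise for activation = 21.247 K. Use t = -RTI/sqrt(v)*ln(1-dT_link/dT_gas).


dT_link/dT_gas = 0.60001
ln(1 - 0.60001) = -0.91632
t = -33.916 / sqrt(2.441) * -0.91632 = 19.891 s

19.891 s


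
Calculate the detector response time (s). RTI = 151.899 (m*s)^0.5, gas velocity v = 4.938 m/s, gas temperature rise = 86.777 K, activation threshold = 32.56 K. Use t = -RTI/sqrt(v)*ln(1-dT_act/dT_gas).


dT_act/dT_gas = 0.37521
ln(1 - 0.37521) = -0.47035
t = -151.899 / sqrt(4.938) * -0.47035 = 32.151 s

32.151 s


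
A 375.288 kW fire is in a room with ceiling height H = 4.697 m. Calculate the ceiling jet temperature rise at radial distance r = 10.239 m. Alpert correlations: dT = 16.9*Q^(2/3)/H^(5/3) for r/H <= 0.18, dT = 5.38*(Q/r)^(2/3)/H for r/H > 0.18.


r/H = 10.239 / 4.697 = 2.1799
r/H > 0.18, so dT = 5.38*(Q/r)^(2/3)/H
Q/r = 36.653
(Q/r)^(2/3) = 11.034
dT = 5.38 * 11.034 / 4.697 = 12.639 K

12.639 K


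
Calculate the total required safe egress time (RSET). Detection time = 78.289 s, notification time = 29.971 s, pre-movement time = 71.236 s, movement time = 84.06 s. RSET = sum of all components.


Total = 78.289 + 29.971 + 71.236 + 84.06 = 263.556 s

263.556 s


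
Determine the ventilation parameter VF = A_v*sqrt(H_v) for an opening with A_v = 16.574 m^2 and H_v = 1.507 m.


sqrt(H_v) = 1.2276
VF = 16.574 * 1.2276 = 20.346 m^(5/2)

20.346 m^(5/2)


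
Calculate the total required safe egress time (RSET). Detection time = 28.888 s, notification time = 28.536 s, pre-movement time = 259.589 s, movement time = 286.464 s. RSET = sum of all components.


Total = 28.888 + 28.536 + 259.589 + 286.464 = 603.477 s

603.477 s


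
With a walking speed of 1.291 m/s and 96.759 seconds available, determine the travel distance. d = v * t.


d = 1.291 * 96.759 = 124.92 m

124.92 m


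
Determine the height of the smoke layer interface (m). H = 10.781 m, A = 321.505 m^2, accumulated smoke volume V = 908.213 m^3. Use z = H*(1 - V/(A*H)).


V/(A*H) = 0.26202
1 - 0.26202 = 0.73798
z = 10.781 * 0.73798 = 7.9561 m

7.9561 m


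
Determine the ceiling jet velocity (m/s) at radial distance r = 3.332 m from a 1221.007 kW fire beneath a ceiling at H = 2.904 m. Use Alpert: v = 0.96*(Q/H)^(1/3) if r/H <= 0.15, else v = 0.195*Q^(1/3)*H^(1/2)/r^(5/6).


r/H = 3.332 / 2.904 = 1.1474
r/H > 0.15, so v = 0.195*Q^(1/3)*H^(1/2)/r^(5/6)
Q^(1/3) = 10.688
H^(1/2) = 1.7041
r^(5/6) = 2.7264
v = 0.195 * 10.688 * 1.7041 / 2.7264 = 1.3027 m/s

1.3027 m/s


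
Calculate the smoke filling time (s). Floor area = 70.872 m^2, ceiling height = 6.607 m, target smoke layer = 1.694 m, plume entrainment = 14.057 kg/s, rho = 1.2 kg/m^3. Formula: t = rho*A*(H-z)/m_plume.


H - z = 4.913 m
t = 1.2 * 70.872 * 4.913 / 14.057 = 29.724 s

29.724 s


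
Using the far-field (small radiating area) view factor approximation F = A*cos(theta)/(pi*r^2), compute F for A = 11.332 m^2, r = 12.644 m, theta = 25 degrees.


cos(25 deg) = 0.90631
pi*r^2 = 502.25
F = 11.332 * 0.90631 / 502.25 = 0.020449

0.020449


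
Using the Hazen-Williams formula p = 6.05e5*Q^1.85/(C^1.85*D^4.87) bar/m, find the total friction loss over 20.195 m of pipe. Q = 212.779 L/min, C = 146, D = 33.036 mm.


Q^1.85 = 20261
C^1.85 = 10094
D^4.87 = 2.4973e+07
p/m = 0.048630 bar/m
p_total = 0.048630 * 20.195 = 0.98208 bar

0.98208 bar


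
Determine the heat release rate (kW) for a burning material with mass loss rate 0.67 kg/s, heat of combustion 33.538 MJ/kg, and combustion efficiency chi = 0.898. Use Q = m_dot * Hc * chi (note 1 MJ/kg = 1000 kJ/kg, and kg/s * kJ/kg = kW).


Hc = 33.538 MJ/kg = 33.538 * 1000 kJ/kg = 33538 kJ/kg
Q = 0.67 kg/s * 33538 kJ/kg * 0.898 = 20178 kW

20178 kW


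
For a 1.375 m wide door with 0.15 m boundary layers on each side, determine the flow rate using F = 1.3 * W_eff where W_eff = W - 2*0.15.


W_eff = 1.375 - 0.30 = 1.075 m
F = 1.3 * 1.075 = 1.3975 persons/s

1.3975 persons/s


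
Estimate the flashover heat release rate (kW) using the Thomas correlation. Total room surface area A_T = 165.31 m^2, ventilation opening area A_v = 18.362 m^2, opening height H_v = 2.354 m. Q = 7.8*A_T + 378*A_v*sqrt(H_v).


7.8*A_T = 1289.418
sqrt(H_v) = 1.5343
378*A_v*sqrt(H_v) = 10649
Q = 1289.418 + 10649 = 11939 kW

11939 kW


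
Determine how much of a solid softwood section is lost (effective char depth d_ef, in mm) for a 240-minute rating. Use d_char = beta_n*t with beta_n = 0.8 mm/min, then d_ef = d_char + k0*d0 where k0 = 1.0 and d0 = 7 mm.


d_char = 0.8 * 240 = 192 mm
d_ef = 192 + 1.0*7 = 199 mm

199 mm


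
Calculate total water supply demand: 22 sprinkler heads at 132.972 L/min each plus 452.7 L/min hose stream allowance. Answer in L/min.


Sprinkler demand = 22 * 132.972 = 2925.384 L/min
Total = 2925.384 + 452.7 = 3378.084 L/min

3378.084 L/min


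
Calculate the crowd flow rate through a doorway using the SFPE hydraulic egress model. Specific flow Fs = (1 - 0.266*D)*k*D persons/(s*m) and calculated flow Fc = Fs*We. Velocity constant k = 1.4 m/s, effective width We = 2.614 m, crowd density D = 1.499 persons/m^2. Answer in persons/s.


1 - 0.266*D = 1 - 0.266*1.499 = 0.60127
Fs = 0.60127 * 1.4 * 1.499 = 1.2618 persons/(s*m)
Fc = 1.2618 * 2.614 = 3.2984 persons/s

3.2984 persons/s


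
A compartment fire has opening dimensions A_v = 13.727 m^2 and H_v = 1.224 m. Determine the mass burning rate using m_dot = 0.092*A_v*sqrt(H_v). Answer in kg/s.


sqrt(H_v) = 1.1063
m_dot = 0.092 * 13.727 * 1.1063 = 1.3972 kg/s

1.3972 kg/s


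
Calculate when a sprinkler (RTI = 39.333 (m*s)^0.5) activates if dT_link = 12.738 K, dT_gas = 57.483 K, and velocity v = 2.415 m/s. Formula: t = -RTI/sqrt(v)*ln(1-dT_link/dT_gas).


dT_link/dT_gas = 0.22160
ln(1 - 0.22160) = -0.25051
t = -39.333 / sqrt(2.415) * -0.25051 = 6.3405 s

6.3405 s


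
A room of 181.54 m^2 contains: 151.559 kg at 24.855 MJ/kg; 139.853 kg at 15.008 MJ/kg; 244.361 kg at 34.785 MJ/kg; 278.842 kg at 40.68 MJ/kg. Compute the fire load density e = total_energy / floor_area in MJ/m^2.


Total energy = 151.559*24.855 + 139.853*15.008 + 244.361*34.785 + 278.842*40.68
= 3766.999 + 2098.914 + 8500.097 + 11343.29
= 25709.30 MJ
e = 25709.30 / 181.54 = 141.62 MJ/m^2

141.62 MJ/m^2


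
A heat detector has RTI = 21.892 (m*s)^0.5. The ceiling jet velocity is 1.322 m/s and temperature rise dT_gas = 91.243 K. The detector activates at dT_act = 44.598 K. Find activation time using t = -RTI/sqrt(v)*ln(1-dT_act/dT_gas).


dT_act/dT_gas = 0.48878
ln(1 - 0.48878) = -0.67096
t = -21.892 / sqrt(1.322) * -0.67096 = 12.775 s

12.775 s


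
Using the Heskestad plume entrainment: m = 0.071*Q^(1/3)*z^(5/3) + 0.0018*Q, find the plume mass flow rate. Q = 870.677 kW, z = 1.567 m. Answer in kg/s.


Q^(1/3) = 9.5489
z^(5/3) = 2.1140
First term = 0.071 * 9.5489 * 2.1140 = 1.4333
Second term = 0.0018 * 870.677 = 1.5672
m = 3.0005 kg/s

3.0005 kg/s


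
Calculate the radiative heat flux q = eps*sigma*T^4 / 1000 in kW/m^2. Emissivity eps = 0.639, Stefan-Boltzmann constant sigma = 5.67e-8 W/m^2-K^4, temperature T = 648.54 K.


T^4 = 1.7691e+11
q = 0.639 * 5.67e-8 * 1.7691e+11 / 1000 = 6.4096 kW/m^2

6.4096 kW/m^2


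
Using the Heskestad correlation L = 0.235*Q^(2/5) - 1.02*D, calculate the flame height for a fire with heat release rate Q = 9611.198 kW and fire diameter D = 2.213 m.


Q^(2/5) = 39.184
0.235 * Q^(2/5) = 9.2083
1.02 * D = 2.2573
L = 6.9510 m

6.9510 m


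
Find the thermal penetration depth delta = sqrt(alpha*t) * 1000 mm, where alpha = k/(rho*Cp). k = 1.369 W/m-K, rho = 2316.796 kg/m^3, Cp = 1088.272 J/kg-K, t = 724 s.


alpha = 1.369 / (2316.796 * 1088.272) = 5.4297e-07 m^2/s
alpha * t = 0.00039311
delta = sqrt(0.00039311) * 1000 = 19.827 mm

19.827 mm


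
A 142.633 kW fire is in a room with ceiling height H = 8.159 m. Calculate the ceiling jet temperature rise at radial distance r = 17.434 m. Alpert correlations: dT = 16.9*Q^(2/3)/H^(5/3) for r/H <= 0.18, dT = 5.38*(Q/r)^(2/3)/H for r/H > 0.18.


r/H = 17.434 / 8.159 = 2.1368
r/H > 0.18, so dT = 5.38*(Q/r)^(2/3)/H
Q/r = 8.1813
(Q/r)^(2/3) = 4.0602
dT = 5.38 * 4.0602 / 8.159 = 2.6773 K

2.6773 K


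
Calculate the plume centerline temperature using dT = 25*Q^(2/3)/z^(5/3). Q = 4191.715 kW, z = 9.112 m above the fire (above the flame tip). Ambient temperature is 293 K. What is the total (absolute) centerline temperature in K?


Q^(2/3) = 259.97
z^(5/3) = 39.752
dT = 25 * 259.97 / 39.752 = 163.50 K
T = 293 + 163.50 = 456.50 K

456.50 K


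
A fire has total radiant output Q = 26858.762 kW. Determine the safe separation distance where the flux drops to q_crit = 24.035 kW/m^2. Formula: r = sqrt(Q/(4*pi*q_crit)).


4*pi*q_crit = 302.03
Q/(4*pi*q_crit) = 88.927
r = sqrt(88.927) = 9.4301 m

9.4301 m


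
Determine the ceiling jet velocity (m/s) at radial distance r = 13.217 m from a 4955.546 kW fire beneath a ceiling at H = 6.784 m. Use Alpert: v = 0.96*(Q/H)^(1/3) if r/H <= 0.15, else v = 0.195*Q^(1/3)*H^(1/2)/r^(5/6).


r/H = 13.217 / 6.784 = 1.9483
r/H > 0.15, so v = 0.195*Q^(1/3)*H^(1/2)/r^(5/6)
Q^(1/3) = 17.049
H^(1/2) = 2.6046
r^(5/6) = 8.5956
v = 0.195 * 17.049 * 2.6046 / 8.5956 = 1.0074 m/s

1.0074 m/s


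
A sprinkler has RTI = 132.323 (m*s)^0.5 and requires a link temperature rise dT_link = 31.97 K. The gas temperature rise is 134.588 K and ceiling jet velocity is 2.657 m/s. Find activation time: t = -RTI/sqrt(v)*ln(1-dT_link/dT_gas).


dT_link/dT_gas = 0.23754
ln(1 - 0.23754) = -0.27120
t = -132.323 / sqrt(2.657) * -0.27120 = 22.016 s

22.016 s


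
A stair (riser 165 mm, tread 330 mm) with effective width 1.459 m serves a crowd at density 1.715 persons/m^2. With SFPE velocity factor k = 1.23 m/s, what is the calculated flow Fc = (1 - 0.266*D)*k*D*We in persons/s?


1 - 0.266*D = 1 - 0.266*1.715 = 0.54381
Fs = 0.54381 * 1.23 * 1.715 = 1.1471 persons/(s*m)
Fc = 1.1471 * 1.459 = 1.6737 persons/s

1.6737 persons/s


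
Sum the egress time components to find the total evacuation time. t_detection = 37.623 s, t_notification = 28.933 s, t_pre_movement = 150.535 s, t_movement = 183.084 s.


Total = 37.623 + 28.933 + 150.535 + 183.084 = 400.175 s

400.175 s


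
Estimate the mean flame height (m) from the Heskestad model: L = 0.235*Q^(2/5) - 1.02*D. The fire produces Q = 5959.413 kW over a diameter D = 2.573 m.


Q^(2/5) = 32.365
0.235 * Q^(2/5) = 7.6059
1.02 * D = 2.6245
L = 4.9814 m

4.9814 m


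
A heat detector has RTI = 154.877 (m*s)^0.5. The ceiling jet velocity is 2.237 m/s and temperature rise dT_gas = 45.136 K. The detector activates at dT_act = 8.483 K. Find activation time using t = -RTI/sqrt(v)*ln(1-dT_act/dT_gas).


dT_act/dT_gas = 0.18794
ln(1 - 0.18794) = -0.20818
t = -154.877 / sqrt(2.237) * -0.20818 = 21.558 s

21.558 s


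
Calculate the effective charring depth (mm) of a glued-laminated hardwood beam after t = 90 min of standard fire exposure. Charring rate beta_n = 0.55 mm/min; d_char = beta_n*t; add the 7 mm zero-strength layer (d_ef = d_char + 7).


d_char = 0.55 * 90 = 49.5 mm
d_ef = 49.5 + 1.0*7 = 56.5 mm

56.5 mm


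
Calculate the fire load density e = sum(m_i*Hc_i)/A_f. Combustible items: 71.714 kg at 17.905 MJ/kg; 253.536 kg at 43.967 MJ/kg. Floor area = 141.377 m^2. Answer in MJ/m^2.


Total energy = 71.714*17.905 + 253.536*43.967
= 1284.039 + 11147.22
= 12431.26 MJ
e = 12431.26 / 141.377 = 87.930 MJ/m^2

87.930 MJ/m^2


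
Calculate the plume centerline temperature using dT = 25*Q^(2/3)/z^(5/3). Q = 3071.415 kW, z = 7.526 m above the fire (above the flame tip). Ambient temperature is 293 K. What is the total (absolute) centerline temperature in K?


Q^(2/3) = 211.30
z^(5/3) = 28.903
dT = 25 * 211.30 / 28.903 = 182.76 K
T = 293 + 182.76 = 475.76 K

475.76 K


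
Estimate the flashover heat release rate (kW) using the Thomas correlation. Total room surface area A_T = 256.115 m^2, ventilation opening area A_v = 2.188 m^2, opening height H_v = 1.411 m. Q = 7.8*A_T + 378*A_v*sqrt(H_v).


7.8*A_T = 1997.697
sqrt(H_v) = 1.1879
378*A_v*sqrt(H_v) = 982.43
Q = 1997.697 + 982.43 = 2980.1 kW

2980.1 kW


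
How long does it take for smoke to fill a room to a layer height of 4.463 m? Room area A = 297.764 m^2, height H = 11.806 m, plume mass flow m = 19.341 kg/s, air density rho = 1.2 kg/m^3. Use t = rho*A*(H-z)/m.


H - z = 7.343 m
t = 1.2 * 297.764 * 7.343 / 19.341 = 135.66 s

135.66 s


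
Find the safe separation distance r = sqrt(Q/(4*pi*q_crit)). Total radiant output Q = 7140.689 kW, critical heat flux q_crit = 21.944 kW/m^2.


4*pi*q_crit = 275.76
Q/(4*pi*q_crit) = 25.895
r = sqrt(25.895) = 5.0887 m

5.0887 m


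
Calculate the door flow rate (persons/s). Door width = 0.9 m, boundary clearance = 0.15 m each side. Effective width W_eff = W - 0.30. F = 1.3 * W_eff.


W_eff = 0.9 - 0.30 = 0.6 m
F = 1.3 * 0.6 = 0.78 persons/s

0.78 persons/s


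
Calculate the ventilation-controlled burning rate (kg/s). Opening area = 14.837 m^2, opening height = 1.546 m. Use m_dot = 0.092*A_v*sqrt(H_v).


sqrt(H_v) = 1.2434
m_dot = 0.092 * 14.837 * 1.2434 = 1.6972 kg/s

1.6972 kg/s


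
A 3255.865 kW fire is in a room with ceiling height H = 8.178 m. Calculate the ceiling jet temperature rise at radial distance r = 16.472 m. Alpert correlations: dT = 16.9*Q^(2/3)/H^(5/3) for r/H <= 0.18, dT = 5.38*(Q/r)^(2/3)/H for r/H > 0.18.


r/H = 16.472 / 8.178 = 2.0142
r/H > 0.18, so dT = 5.38*(Q/r)^(2/3)/H
Q/r = 197.66
(Q/r)^(2/3) = 33.932
dT = 5.38 * 33.932 / 8.178 = 22.323 K

22.323 K


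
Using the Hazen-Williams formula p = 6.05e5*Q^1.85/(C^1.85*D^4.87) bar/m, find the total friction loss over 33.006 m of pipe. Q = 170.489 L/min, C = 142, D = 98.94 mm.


Q^1.85 = 13447
C^1.85 = 9588.1
D^4.87 = 5.2175e+09
p/m = 0.00016263 bar/m
p_total = 0.00016263 * 33.006 = 0.0053677 bar

0.0053677 bar


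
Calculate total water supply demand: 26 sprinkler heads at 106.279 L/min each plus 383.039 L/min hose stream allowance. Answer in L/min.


Sprinkler demand = 26 * 106.279 = 2763.254 L/min
Total = 2763.254 + 383.039 = 3146.293 L/min

3146.293 L/min


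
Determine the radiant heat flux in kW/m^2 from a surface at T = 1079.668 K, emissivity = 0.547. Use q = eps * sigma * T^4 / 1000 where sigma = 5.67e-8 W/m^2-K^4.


T^4 = 1.3588e+12
q = 0.547 * 5.67e-8 * 1.3588e+12 / 1000 = 42.144 kW/m^2

42.144 kW/m^2


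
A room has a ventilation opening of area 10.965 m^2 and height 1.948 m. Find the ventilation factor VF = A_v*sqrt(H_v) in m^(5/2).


sqrt(H_v) = 1.3957
VF = 10.965 * 1.3957 = 15.304 m^(5/2)

15.304 m^(5/2)


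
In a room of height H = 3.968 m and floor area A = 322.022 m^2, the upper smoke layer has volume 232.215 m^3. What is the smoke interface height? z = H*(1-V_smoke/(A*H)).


V/(A*H) = 0.18173
1 - 0.18173 = 0.81827
z = 3.968 * 0.81827 = 3.2469 m

3.2469 m


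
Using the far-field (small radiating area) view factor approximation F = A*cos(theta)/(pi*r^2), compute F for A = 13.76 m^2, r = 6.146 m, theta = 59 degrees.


cos(59 deg) = 0.51504
pi*r^2 = 118.67
F = 13.76 * 0.51504 / 118.67 = 0.059720

0.059720


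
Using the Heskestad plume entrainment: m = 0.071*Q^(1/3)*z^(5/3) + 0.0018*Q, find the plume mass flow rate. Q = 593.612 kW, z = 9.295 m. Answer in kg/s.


Q^(1/3) = 8.4043
z^(5/3) = 41.091
First term = 0.071 * 8.4043 * 41.091 = 24.519
Second term = 0.0018 * 593.612 = 1.0685
m = 25.588 kg/s

25.588 kg/s


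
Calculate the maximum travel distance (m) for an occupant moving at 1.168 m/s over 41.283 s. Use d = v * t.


d = 1.168 * 41.283 = 48.219 m

48.219 m


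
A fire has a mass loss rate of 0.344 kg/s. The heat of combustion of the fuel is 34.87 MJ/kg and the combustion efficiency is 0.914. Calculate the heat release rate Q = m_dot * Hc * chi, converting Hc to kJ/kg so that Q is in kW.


Hc = 34.87 MJ/kg = 34.87 * 1000 kJ/kg = 34870 kJ/kg
Q = 0.344 kg/s * 34870 kJ/kg * 0.914 = 10964 kW

10964 kW


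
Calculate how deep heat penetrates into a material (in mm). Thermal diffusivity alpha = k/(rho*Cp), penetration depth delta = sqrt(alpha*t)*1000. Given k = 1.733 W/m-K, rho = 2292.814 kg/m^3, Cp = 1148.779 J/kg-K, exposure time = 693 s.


alpha = 1.733 / (2292.814 * 1148.779) = 6.5795e-07 m^2/s
alpha * t = 0.00045596
delta = sqrt(0.00045596) * 1000 = 21.353 mm

21.353 mm


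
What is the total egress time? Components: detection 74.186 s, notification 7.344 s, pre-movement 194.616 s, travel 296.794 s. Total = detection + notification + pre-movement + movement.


Total = 74.186 + 7.344 + 194.616 + 296.794 = 572.94 s

572.94 s


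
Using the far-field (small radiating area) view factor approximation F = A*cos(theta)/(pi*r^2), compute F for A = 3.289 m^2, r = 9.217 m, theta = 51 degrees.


cos(51 deg) = 0.62932
pi*r^2 = 266.89
F = 3.289 * 0.62932 / 266.89 = 0.0077554

0.0077554


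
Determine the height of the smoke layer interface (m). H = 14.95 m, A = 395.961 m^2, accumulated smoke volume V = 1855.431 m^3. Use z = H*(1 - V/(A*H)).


V/(A*H) = 0.31344
1 - 0.31344 = 0.68656
z = 14.95 * 0.68656 = 10.264 m

10.264 m


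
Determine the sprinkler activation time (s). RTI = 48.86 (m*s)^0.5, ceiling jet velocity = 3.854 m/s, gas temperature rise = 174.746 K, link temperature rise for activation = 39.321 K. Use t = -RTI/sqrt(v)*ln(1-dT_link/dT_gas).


dT_link/dT_gas = 0.22502
ln(1 - 0.22502) = -0.25492
t = -48.86 / sqrt(3.854) * -0.25492 = 6.3444 s

6.3444 s


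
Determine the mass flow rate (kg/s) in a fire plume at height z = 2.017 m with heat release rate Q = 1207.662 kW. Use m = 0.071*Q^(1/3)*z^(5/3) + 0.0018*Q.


Q^(1/3) = 10.649
z^(5/3) = 3.2199
First term = 0.071 * 10.649 * 3.2199 = 2.4345
Second term = 0.0018 * 1207.662 = 2.1738
m = 4.6083 kg/s

4.6083 kg/s


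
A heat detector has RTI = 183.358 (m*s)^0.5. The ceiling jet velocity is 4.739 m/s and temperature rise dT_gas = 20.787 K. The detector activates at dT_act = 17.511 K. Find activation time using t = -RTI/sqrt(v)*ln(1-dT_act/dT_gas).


dT_act/dT_gas = 0.84240
ln(1 - 0.84240) = -1.8477
t = -183.358 / sqrt(4.739) * -1.8477 = 155.63 s

155.63 s


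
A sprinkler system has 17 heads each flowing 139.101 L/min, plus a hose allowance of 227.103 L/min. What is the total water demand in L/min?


Sprinkler demand = 17 * 139.101 = 2364.717 L/min
Total = 2364.717 + 227.103 = 2591.82 L/min

2591.82 L/min


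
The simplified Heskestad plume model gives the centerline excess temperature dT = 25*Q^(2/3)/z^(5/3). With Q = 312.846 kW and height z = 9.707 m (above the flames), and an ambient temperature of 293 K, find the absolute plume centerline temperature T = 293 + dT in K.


Q^(2/3) = 46.084
z^(5/3) = 44.171
dT = 25 * 46.084 / 44.171 = 26.083 K
T = 293 + 26.083 = 319.08 K

319.08 K


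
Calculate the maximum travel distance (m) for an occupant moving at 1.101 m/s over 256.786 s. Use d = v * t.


d = 1.101 * 256.786 = 282.72 m

282.72 m


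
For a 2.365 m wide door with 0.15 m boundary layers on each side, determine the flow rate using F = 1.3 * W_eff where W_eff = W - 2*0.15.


W_eff = 2.365 - 0.30 = 2.065 m
F = 1.3 * 2.065 = 2.6845 persons/s

2.6845 persons/s


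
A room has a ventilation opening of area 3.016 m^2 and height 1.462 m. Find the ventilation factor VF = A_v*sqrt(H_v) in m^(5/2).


sqrt(H_v) = 1.2091
VF = 3.016 * 1.2091 = 3.6467 m^(5/2)

3.6467 m^(5/2)


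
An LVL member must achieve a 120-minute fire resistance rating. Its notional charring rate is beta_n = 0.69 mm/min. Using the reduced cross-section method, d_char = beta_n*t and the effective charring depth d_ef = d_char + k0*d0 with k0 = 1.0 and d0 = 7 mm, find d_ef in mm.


d_char = 0.69 * 120 = 82.8 mm
d_ef = 82.8 + 1.0*7 = 89.8 mm

89.8 mm


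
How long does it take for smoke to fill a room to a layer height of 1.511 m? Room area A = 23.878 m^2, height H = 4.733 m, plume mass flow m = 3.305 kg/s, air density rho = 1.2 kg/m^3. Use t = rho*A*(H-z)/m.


H - z = 3.222 m
t = 1.2 * 23.878 * 3.222 / 3.305 = 27.934 s

27.934 s


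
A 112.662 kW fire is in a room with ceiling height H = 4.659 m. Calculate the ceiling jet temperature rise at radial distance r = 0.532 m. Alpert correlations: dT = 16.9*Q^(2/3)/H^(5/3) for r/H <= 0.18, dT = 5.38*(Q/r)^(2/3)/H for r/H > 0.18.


r/H = 0.532 / 4.659 = 0.11419
r/H <= 0.18, so dT = 16.9*Q^(2/3)/H^(5/3)
Q^(2/3) = 23.327
H^(5/3) = 12.996
dT = 16.9 * 23.327 / 12.996 = 30.333 K

30.333 K


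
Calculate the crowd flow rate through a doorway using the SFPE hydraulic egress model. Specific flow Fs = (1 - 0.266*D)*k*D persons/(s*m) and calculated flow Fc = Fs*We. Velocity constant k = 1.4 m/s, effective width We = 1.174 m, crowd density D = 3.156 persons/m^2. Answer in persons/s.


1 - 0.266*D = 1 - 0.266*3.156 = 0.16050
Fs = 0.16050 * 1.4 * 3.156 = 0.70917 persons/(s*m)
Fc = 0.70917 * 1.174 = 0.83257 persons/s

0.83257 persons/s


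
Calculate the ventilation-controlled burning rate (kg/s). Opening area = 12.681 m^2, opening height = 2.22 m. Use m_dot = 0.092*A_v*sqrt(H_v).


sqrt(H_v) = 1.4900
m_dot = 0.092 * 12.681 * 1.4900 = 1.7383 kg/s

1.7383 kg/s


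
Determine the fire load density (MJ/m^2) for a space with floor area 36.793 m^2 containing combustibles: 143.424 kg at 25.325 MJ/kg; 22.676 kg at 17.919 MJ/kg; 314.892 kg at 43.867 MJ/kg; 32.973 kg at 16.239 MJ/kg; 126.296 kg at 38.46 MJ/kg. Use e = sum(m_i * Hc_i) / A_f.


Total energy = 143.424*25.325 + 22.676*17.919 + 314.892*43.867 + 32.973*16.239 + 126.296*38.46
= 3632.213 + 406.3312 + 13813.37 + 535.4485 + 4857.344
= 23244.70 MJ
e = 23244.70 / 36.793 = 631.77 MJ/m^2

631.77 MJ/m^2


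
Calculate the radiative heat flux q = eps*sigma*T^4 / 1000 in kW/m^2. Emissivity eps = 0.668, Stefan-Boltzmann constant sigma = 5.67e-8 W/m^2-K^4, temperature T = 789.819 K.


T^4 = 3.8914e+11
q = 0.668 * 5.67e-8 * 3.8914e+11 / 1000 = 14.739 kW/m^2

14.739 kW/m^2
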